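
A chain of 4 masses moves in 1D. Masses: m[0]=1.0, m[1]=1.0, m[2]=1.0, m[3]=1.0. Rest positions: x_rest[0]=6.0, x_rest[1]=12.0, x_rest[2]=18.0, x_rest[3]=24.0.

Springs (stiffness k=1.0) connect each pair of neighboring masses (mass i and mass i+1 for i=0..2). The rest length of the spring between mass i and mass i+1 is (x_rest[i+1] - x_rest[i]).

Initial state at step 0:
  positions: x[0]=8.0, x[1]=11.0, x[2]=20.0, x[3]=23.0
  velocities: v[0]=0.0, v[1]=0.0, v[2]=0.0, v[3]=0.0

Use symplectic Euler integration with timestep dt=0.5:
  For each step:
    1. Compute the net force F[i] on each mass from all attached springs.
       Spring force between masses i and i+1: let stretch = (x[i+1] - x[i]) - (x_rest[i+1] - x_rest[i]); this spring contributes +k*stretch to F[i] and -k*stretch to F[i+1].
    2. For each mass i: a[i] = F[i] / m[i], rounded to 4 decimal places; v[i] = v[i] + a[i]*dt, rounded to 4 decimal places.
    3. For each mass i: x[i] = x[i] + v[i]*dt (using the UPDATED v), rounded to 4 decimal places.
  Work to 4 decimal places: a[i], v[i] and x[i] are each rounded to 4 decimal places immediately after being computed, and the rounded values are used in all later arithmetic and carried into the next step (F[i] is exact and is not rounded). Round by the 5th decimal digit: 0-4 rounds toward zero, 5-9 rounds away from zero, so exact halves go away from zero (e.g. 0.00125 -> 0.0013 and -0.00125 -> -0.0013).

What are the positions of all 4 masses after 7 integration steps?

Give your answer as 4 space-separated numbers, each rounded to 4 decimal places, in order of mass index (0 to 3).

Step 0: x=[8.0000 11.0000 20.0000 23.0000] v=[0.0000 0.0000 0.0000 0.0000]
Step 1: x=[7.2500 12.5000 18.5000 23.7500] v=[-1.5000 3.0000 -3.0000 1.5000]
Step 2: x=[6.3125 14.1875 16.8125 24.6875] v=[-1.8750 3.3750 -3.3750 1.8750]
Step 3: x=[5.8438 14.5625 16.4375 25.1563] v=[-0.9375 0.7500 -0.7500 0.9375]
Step 4: x=[6.0548 13.2266 17.7735 24.9454] v=[0.4219 -2.6719 2.6719 -0.4219]
Step 5: x=[6.5587 11.2344 19.7657 24.4415] v=[1.0078 -3.9844 3.9844 -1.0079]
Step 6: x=[6.7316 10.2061 20.7941 24.2686] v=[0.3457 -2.0566 2.0567 -0.3458]
Step 7: x=[6.2731 10.9562 20.0441 24.7271] v=[-0.9171 1.5002 -1.5001 0.9170]

Answer: 6.2731 10.9562 20.0441 24.7271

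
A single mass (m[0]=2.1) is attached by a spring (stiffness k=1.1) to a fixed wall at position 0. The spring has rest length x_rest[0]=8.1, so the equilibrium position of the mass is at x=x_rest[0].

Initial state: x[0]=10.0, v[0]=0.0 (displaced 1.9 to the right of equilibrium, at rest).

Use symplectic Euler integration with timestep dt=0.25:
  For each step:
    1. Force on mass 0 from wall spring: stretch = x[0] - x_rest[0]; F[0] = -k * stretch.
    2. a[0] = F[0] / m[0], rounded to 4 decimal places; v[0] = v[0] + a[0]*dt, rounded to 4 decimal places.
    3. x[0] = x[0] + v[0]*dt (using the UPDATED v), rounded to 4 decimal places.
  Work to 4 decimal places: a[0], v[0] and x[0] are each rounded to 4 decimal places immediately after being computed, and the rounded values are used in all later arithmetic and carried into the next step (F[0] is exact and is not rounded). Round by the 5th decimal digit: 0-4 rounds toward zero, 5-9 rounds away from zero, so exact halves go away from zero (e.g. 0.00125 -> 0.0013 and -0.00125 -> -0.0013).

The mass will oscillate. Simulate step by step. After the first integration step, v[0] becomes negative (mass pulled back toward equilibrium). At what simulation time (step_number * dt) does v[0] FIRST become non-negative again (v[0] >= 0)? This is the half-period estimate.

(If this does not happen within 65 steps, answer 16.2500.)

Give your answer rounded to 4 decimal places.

Answer: 4.5000

Derivation:
Step 0: x=[10.0000] v=[0.0000]
Step 1: x=[9.9378] v=[-0.2488]
Step 2: x=[9.8154] v=[-0.4895]
Step 3: x=[9.6369] v=[-0.7141]
Step 4: x=[9.4081] v=[-0.9154]
Step 5: x=[9.1364] v=[-1.0867]
Step 6: x=[8.8308] v=[-1.2224]
Step 7: x=[8.5013] v=[-1.3181]
Step 8: x=[8.1586] v=[-1.3707]
Step 9: x=[7.8140] v=[-1.3784]
Step 10: x=[7.4788] v=[-1.3410]
Step 11: x=[7.1639] v=[-1.2597]
Step 12: x=[6.8796] v=[-1.1371]
Step 13: x=[6.6353] v=[-0.9773]
Step 14: x=[6.4389] v=[-0.7855]
Step 15: x=[6.2969] v=[-0.5680]
Step 16: x=[6.2139] v=[-0.3319]
Step 17: x=[6.1927] v=[-0.0849]
Step 18: x=[6.2339] v=[0.1649]
First v>=0 after going negative at step 18, time=4.5000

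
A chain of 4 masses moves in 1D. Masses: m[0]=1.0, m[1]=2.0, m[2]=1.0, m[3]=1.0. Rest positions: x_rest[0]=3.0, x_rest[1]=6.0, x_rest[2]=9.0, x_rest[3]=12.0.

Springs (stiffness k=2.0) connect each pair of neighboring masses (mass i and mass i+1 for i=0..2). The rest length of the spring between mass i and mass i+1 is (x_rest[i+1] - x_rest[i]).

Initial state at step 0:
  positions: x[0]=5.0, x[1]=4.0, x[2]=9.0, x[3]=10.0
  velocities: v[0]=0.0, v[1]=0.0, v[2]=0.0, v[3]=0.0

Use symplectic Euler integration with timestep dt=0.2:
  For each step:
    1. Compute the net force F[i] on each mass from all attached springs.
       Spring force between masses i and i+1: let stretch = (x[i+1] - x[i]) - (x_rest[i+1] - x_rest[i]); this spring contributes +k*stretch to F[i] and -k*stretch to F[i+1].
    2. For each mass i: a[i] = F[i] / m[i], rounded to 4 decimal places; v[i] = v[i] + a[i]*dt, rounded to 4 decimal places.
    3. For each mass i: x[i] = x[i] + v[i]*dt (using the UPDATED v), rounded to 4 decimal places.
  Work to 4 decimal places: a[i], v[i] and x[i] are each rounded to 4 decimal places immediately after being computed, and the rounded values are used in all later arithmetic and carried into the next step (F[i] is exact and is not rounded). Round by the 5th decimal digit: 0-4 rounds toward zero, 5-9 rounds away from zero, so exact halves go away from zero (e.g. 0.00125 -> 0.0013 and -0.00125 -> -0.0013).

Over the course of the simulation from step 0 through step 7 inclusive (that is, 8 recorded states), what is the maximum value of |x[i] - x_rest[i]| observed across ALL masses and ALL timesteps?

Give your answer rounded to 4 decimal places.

Step 0: x=[5.0000 4.0000 9.0000 10.0000] v=[0.0000 0.0000 0.0000 0.0000]
Step 1: x=[4.6800 4.2400 8.6800 10.1600] v=[-1.6000 1.2000 -1.6000 0.8000]
Step 2: x=[4.0848 4.6752 8.1232 10.4416] v=[-2.9760 2.1760 -2.7840 1.4080]
Step 3: x=[3.2968 5.2247 7.4760 10.7777] v=[-3.9398 2.7475 -3.2358 1.6806]
Step 4: x=[2.4231 5.7871 6.9129 11.0897] v=[-4.3686 2.8122 -2.8156 1.5599]
Step 5: x=[1.5785 6.2600 6.5939 11.3075] v=[-4.2230 2.3646 -1.5952 1.0892]
Step 6: x=[0.8684 6.5590 6.6252 11.3883] v=[-3.5504 1.4951 0.1567 0.4038]
Step 7: x=[0.3736 6.6330 7.0323 11.3280] v=[-2.4742 0.3702 2.0355 -0.3014]
Max displacement = 2.6264

Answer: 2.6264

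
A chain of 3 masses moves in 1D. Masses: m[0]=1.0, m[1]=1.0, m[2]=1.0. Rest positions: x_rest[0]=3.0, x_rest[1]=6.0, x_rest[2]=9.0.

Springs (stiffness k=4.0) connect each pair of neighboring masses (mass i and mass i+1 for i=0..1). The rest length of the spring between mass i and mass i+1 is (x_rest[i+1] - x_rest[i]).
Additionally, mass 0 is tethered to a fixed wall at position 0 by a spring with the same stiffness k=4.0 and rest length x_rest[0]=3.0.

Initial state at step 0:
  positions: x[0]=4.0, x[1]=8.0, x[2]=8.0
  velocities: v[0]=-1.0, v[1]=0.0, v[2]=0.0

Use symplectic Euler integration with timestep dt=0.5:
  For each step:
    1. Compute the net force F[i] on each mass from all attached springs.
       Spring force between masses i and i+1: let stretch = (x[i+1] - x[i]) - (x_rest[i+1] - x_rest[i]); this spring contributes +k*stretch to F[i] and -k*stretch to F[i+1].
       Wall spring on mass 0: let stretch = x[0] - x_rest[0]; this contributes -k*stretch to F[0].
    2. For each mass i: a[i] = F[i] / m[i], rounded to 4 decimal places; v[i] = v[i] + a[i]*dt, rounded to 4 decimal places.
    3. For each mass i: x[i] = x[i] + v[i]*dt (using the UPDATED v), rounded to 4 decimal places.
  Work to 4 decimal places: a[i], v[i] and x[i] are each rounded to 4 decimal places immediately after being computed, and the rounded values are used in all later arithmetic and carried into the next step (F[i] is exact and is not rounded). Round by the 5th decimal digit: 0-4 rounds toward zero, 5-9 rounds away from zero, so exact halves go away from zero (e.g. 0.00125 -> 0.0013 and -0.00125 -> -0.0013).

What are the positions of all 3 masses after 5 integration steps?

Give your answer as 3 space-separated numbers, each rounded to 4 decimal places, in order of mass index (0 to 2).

Answer: 2.0000 7.5000 7.0000

Derivation:
Step 0: x=[4.0000 8.0000 8.0000] v=[-1.0000 0.0000 0.0000]
Step 1: x=[3.5000 4.0000 11.0000] v=[-1.0000 -8.0000 6.0000]
Step 2: x=[0.0000 6.5000 10.0000] v=[-7.0000 5.0000 -2.0000]
Step 3: x=[3.0000 6.0000 8.5000] v=[6.0000 -1.0000 -3.0000]
Step 4: x=[6.0000 5.0000 7.5000] v=[6.0000 -2.0000 -2.0000]
Step 5: x=[2.0000 7.5000 7.0000] v=[-8.0000 5.0000 -1.0000]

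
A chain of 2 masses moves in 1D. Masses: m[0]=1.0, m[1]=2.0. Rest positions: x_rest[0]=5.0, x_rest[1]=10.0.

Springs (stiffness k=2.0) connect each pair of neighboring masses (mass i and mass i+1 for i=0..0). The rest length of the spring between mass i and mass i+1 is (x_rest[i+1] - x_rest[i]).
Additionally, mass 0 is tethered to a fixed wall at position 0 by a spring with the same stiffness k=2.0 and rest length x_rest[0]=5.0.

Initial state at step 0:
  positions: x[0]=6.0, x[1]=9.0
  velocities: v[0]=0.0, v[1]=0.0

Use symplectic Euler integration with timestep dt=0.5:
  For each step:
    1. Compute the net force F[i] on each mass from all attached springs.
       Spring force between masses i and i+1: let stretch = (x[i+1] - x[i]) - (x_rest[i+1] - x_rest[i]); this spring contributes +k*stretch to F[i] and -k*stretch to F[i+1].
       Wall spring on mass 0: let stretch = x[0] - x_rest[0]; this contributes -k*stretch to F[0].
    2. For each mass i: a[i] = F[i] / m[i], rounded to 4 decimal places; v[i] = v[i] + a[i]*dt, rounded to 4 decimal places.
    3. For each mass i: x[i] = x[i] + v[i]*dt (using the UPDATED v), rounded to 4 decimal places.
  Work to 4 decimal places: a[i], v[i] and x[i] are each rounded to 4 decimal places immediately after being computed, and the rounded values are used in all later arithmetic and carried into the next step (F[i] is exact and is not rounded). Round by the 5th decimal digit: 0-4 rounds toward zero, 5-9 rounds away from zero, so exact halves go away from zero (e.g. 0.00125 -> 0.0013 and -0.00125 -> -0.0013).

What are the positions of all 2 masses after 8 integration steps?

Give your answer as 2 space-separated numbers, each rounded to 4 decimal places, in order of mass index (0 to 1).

Step 0: x=[6.0000 9.0000] v=[0.0000 0.0000]
Step 1: x=[4.5000 9.5000] v=[-3.0000 1.0000]
Step 2: x=[3.2500 10.0000] v=[-2.5000 1.0000]
Step 3: x=[3.7500 10.0625] v=[1.0000 0.1250]
Step 4: x=[5.5313 9.7969] v=[3.5625 -0.5313]
Step 5: x=[6.6797 9.7149] v=[2.2968 -0.1641]
Step 6: x=[6.0059 10.1241] v=[-1.3477 0.8183]
Step 7: x=[4.3882 10.7537] v=[-3.2354 1.2592]
Step 8: x=[3.7592 11.0420] v=[-1.2581 0.5765]

Answer: 3.7592 11.0420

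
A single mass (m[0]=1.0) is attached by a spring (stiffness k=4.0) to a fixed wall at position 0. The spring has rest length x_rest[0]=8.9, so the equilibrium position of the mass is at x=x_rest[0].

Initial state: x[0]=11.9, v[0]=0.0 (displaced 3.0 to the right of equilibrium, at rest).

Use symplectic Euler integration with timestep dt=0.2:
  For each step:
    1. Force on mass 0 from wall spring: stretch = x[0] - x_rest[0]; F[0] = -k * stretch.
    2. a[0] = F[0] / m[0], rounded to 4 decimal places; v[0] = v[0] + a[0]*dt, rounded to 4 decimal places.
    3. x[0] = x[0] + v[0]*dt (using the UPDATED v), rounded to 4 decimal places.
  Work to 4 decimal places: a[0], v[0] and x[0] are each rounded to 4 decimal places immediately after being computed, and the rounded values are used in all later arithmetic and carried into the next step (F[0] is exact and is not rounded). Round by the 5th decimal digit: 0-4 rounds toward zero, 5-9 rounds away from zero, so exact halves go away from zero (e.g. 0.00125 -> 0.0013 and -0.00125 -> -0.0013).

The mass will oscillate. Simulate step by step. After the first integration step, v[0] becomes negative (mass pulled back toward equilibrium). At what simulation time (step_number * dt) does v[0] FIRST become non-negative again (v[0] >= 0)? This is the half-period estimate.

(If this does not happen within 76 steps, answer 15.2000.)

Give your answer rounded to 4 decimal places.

Answer: 1.6000

Derivation:
Step 0: x=[11.9000] v=[0.0000]
Step 1: x=[11.4200] v=[-2.4000]
Step 2: x=[10.5368] v=[-4.4160]
Step 3: x=[9.3917] v=[-5.7254]
Step 4: x=[8.1679] v=[-6.1188]
Step 5: x=[7.0613] v=[-5.5331]
Step 6: x=[6.2489] v=[-4.0621]
Step 7: x=[5.8607] v=[-1.9412]
Step 8: x=[5.9587] v=[0.4902]
First v>=0 after going negative at step 8, time=1.6000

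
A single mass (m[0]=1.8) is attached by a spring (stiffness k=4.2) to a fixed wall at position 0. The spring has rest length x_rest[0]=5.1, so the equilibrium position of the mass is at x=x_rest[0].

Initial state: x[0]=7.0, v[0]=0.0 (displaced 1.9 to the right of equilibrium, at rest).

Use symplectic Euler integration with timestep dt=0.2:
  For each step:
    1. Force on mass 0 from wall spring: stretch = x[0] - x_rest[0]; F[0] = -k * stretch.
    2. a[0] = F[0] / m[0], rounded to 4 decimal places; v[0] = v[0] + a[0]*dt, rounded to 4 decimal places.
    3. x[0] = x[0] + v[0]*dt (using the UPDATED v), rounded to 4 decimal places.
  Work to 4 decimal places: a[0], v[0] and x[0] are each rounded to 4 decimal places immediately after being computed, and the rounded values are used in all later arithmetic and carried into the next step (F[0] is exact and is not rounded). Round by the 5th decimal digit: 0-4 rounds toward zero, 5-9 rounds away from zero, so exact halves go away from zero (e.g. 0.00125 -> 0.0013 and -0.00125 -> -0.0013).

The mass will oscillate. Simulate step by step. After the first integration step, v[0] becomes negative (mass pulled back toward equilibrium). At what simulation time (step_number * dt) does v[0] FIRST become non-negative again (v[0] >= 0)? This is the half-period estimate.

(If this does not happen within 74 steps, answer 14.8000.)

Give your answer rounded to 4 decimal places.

Step 0: x=[7.0000] v=[0.0000]
Step 1: x=[6.8227] v=[-0.8867]
Step 2: x=[6.4846] v=[-1.6906]
Step 3: x=[6.0173] v=[-2.3367]
Step 4: x=[5.4643] v=[-2.7648]
Step 5: x=[4.8773] v=[-2.9348]
Step 6: x=[4.3111] v=[-2.8309]
Step 7: x=[3.8186] v=[-2.4627]
Step 8: x=[3.4457] v=[-1.8647]
Step 9: x=[3.2272] v=[-1.0927]
Step 10: x=[3.1835] v=[-0.2187]
Step 11: x=[3.3186] v=[0.6757]
First v>=0 after going negative at step 11, time=2.2000

Answer: 2.2000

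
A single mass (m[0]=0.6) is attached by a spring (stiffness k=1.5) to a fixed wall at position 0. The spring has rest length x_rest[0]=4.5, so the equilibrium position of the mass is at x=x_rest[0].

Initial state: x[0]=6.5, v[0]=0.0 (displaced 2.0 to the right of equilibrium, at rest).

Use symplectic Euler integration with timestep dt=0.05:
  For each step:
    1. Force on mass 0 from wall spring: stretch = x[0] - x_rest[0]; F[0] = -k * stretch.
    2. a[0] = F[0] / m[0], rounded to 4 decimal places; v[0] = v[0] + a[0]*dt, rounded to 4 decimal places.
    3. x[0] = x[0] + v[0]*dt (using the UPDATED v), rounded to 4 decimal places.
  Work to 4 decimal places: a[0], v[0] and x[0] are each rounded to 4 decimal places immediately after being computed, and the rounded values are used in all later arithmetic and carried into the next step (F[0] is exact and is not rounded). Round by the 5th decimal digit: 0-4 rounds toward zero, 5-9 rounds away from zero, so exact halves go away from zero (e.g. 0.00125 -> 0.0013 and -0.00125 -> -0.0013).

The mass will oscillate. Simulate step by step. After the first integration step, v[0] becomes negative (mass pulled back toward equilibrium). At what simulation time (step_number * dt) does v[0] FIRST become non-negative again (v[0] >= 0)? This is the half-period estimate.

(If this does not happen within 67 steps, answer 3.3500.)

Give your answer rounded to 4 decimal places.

Step 0: x=[6.5000] v=[0.0000]
Step 1: x=[6.4875] v=[-0.2500]
Step 2: x=[6.4626] v=[-0.4984]
Step 3: x=[6.4254] v=[-0.7437]
Step 4: x=[6.3762] v=[-0.9844]
Step 5: x=[6.3153] v=[-1.2189]
Step 6: x=[6.2430] v=[-1.4458]
Step 7: x=[6.1598] v=[-1.6637]
Step 8: x=[6.0662] v=[-1.8712]
Step 9: x=[5.9629] v=[-2.0670]
Step 10: x=[5.8504] v=[-2.2499]
Step 11: x=[5.7295] v=[-2.4187]
Step 12: x=[5.6009] v=[-2.5724]
Step 13: x=[5.4654] v=[-2.7100]
Step 14: x=[5.3239] v=[-2.8307]
Step 15: x=[5.1772] v=[-2.9337]
Step 16: x=[5.0263] v=[-3.0184]
Step 17: x=[4.8721] v=[-3.0842]
Step 18: x=[4.7156] v=[-3.1307]
Step 19: x=[4.5577] v=[-3.1577]
Step 20: x=[4.3995] v=[-3.1649]
Step 21: x=[4.2419] v=[-3.1523]
Step 22: x=[4.0859] v=[-3.1200]
Step 23: x=[3.9325] v=[-3.0682]
Step 24: x=[3.7826] v=[-2.9973]
Step 25: x=[3.6372] v=[-2.9076]
Step 26: x=[3.4972] v=[-2.7998]
Step 27: x=[3.3635] v=[-2.6745]
Step 28: x=[3.2369] v=[-2.5324]
Step 29: x=[3.1182] v=[-2.3745]
Step 30: x=[3.0081] v=[-2.2018]
Step 31: x=[2.9073] v=[-2.0153]
Step 32: x=[2.8165] v=[-1.8162]
Step 33: x=[2.7362] v=[-1.6058]
Step 34: x=[2.6669] v=[-1.3853]
Step 35: x=[2.6091] v=[-1.1562]
Step 36: x=[2.5631] v=[-0.9198]
Step 37: x=[2.5292] v=[-0.6777]
Step 38: x=[2.5076] v=[-0.4314]
Step 39: x=[2.4985] v=[-0.1824]
Step 40: x=[2.5019] v=[0.0678]
First v>=0 after going negative at step 40, time=2.0000

Answer: 2.0000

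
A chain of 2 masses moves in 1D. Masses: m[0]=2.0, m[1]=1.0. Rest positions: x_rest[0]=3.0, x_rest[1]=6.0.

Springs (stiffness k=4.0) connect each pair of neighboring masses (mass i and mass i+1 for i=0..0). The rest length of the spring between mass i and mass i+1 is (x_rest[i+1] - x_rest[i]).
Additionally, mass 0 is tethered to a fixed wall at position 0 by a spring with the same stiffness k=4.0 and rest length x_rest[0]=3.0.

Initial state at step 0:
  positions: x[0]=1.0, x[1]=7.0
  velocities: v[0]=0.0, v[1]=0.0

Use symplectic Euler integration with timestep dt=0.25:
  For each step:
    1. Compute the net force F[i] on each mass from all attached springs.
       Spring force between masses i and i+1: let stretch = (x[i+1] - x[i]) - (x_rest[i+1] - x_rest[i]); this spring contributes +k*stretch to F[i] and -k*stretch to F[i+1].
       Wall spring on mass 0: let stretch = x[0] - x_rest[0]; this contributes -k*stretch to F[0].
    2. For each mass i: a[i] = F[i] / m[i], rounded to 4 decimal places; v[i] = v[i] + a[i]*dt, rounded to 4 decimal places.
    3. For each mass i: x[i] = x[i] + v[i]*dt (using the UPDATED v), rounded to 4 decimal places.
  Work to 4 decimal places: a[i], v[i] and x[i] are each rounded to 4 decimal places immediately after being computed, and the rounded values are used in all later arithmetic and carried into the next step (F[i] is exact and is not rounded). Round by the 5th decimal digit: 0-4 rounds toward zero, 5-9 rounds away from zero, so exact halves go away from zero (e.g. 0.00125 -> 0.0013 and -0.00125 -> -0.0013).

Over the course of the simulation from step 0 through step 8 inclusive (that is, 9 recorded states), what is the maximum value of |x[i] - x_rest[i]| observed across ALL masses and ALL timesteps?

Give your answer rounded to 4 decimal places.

Step 0: x=[1.0000 7.0000] v=[0.0000 0.0000]
Step 1: x=[1.6250 6.2500] v=[2.5000 -3.0000]
Step 2: x=[2.6250 5.0938] v=[4.0000 -4.6250]
Step 3: x=[3.6055 4.0704] v=[3.9219 -4.0938]
Step 4: x=[4.1934 3.6807] v=[2.3516 -1.5587]
Step 5: x=[4.1930 4.1692] v=[-0.0015 1.9540]
Step 6: x=[3.6655 5.4137] v=[-2.1099 4.9778]
Step 7: x=[2.8984 6.9711] v=[-3.0686 6.2296]
Step 8: x=[2.2780 8.2603] v=[-2.4815 5.1569]
Max displacement = 2.3193

Answer: 2.3193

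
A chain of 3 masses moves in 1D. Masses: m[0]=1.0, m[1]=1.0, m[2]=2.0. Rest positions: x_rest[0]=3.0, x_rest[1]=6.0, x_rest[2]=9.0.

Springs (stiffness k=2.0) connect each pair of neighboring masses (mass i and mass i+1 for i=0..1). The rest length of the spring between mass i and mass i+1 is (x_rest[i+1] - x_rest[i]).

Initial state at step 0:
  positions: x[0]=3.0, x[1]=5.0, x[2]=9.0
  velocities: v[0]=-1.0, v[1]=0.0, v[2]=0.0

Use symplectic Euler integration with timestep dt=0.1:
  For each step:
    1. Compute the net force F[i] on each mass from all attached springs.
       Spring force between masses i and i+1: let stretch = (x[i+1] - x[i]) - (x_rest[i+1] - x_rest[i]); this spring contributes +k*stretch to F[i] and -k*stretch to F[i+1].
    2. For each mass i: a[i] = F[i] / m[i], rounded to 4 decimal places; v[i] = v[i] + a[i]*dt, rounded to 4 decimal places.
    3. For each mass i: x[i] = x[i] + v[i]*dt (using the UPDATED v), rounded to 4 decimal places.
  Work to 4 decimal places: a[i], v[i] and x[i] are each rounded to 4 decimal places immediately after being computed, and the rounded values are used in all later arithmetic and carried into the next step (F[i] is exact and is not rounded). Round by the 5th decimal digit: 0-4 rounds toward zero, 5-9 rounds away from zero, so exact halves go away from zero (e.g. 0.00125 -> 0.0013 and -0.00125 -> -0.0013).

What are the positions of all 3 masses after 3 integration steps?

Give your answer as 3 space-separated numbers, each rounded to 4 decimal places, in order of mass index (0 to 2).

Step 0: x=[3.0000 5.0000 9.0000] v=[-1.0000 0.0000 0.0000]
Step 1: x=[2.8800 5.0400 8.9900] v=[-1.2000 0.4000 -0.1000]
Step 2: x=[2.7432 5.1158 8.9705] v=[-1.3680 0.7580 -0.1950]
Step 3: x=[2.5939 5.2212 8.9425] v=[-1.4935 1.0544 -0.2805]

Answer: 2.5939 5.2212 8.9425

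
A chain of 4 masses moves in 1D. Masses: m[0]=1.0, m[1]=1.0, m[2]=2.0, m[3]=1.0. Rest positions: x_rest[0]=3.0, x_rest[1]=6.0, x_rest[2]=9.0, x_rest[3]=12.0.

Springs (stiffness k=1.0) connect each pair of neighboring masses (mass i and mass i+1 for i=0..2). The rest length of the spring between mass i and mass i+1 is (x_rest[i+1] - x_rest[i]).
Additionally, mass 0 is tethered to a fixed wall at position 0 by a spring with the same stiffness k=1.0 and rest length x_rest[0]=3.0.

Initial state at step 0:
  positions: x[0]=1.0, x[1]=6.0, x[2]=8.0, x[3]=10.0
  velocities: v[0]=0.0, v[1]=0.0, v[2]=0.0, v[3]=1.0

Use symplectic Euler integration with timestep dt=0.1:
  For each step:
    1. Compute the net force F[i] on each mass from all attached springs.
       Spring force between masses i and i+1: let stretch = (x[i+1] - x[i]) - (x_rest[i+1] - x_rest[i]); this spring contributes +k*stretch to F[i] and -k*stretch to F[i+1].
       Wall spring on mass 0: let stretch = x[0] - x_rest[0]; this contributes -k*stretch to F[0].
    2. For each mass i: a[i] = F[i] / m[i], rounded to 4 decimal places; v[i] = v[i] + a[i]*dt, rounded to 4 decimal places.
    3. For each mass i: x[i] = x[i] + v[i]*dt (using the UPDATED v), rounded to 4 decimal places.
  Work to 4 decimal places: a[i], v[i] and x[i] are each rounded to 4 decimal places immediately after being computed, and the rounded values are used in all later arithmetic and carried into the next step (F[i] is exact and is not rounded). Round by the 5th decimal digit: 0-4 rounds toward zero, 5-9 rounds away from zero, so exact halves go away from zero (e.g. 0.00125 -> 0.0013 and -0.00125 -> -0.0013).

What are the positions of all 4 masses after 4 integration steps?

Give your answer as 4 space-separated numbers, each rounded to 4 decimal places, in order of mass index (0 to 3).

Step 0: x=[1.0000 6.0000 8.0000 10.0000] v=[0.0000 0.0000 0.0000 1.0000]
Step 1: x=[1.0400 5.9700 8.0000 10.1100] v=[0.4000 -0.3000 0.0000 1.1000]
Step 2: x=[1.1189 5.9110 8.0004 10.2289] v=[0.7890 -0.5900 0.0040 1.1890]
Step 3: x=[1.2345 5.8250 8.0015 10.3555] v=[1.1563 -0.8603 0.0110 1.2662]
Step 4: x=[1.3837 5.7148 8.0035 10.4886] v=[1.4919 -1.1017 0.0199 1.3308]

Answer: 1.3837 5.7148 8.0035 10.4886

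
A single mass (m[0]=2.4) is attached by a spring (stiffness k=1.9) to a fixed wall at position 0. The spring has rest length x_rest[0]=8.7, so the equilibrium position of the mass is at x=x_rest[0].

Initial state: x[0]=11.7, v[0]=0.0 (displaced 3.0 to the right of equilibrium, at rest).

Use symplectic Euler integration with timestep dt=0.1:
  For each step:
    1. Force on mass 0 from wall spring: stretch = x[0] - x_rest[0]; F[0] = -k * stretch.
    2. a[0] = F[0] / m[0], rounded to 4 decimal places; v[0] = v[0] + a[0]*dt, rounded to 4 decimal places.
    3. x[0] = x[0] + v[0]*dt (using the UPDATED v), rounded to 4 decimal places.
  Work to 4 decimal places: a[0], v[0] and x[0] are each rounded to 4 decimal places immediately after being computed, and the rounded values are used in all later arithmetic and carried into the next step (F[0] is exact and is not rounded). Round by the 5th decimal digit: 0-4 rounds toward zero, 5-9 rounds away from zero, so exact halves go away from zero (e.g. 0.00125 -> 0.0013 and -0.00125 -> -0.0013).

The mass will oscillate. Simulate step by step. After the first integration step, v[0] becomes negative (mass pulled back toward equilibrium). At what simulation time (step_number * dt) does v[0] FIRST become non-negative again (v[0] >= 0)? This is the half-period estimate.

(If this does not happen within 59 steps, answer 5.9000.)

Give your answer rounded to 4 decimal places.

Answer: 3.6000

Derivation:
Step 0: x=[11.7000] v=[0.0000]
Step 1: x=[11.6763] v=[-0.2375]
Step 2: x=[11.6290] v=[-0.4731]
Step 3: x=[11.5585] v=[-0.7050]
Step 4: x=[11.4654] v=[-0.9313]
Step 5: x=[11.3504] v=[-1.1502]
Step 6: x=[11.2144] v=[-1.3600]
Step 7: x=[11.0585] v=[-1.5591]
Step 8: x=[10.8839] v=[-1.7458]
Step 9: x=[10.6920] v=[-1.9187]
Step 10: x=[10.4844] v=[-2.0764]
Step 11: x=[10.2626] v=[-2.2177]
Step 12: x=[10.0285] v=[-2.3414]
Step 13: x=[9.7838] v=[-2.4466]
Step 14: x=[9.5306] v=[-2.5324]
Step 15: x=[9.2708] v=[-2.5982]
Step 16: x=[9.0065] v=[-2.6434]
Step 17: x=[8.7397] v=[-2.6677]
Step 18: x=[8.4726] v=[-2.6708]
Step 19: x=[8.2073] v=[-2.6528]
Step 20: x=[7.9459] v=[-2.6138]
Step 21: x=[7.6905] v=[-2.5541]
Step 22: x=[7.4431] v=[-2.4742]
Step 23: x=[7.2056] v=[-2.3747]
Step 24: x=[6.9800] v=[-2.2564]
Step 25: x=[6.7680] v=[-2.1202]
Step 26: x=[6.5713] v=[-1.9673]
Step 27: x=[6.3914] v=[-1.7988]
Step 28: x=[6.2298] v=[-1.6160]
Step 29: x=[6.0878] v=[-1.4204]
Step 30: x=[5.9664] v=[-1.2136]
Step 31: x=[5.8667] v=[-0.9972]
Step 32: x=[5.7894] v=[-0.7729]
Step 33: x=[5.7352] v=[-0.5425]
Step 34: x=[5.7044] v=[-0.3078]
Step 35: x=[5.6973] v=[-0.0707]
Step 36: x=[5.7140] v=[0.1670]
First v>=0 after going negative at step 36, time=3.6000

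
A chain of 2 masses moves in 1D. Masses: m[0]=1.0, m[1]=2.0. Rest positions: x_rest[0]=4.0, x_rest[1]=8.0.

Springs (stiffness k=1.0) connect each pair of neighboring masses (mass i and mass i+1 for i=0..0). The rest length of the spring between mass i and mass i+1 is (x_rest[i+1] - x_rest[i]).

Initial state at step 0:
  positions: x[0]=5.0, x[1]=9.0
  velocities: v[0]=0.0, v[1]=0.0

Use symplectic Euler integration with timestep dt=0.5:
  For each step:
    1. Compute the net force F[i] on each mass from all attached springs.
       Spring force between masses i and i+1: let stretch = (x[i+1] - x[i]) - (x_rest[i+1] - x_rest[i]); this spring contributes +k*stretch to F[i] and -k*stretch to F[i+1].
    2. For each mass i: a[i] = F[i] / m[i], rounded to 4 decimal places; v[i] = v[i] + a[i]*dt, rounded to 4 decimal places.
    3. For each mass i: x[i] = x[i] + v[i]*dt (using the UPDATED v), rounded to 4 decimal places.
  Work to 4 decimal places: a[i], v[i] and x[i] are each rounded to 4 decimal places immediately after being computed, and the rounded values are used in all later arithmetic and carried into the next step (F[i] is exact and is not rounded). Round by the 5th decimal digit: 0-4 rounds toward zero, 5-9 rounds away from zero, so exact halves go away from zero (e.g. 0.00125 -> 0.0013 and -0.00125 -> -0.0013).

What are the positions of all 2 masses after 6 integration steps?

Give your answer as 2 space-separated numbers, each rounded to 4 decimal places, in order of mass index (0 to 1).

Answer: 5.0000 9.0000

Derivation:
Step 0: x=[5.0000 9.0000] v=[0.0000 0.0000]
Step 1: x=[5.0000 9.0000] v=[0.0000 0.0000]
Step 2: x=[5.0000 9.0000] v=[0.0000 0.0000]
Step 3: x=[5.0000 9.0000] v=[0.0000 0.0000]
Step 4: x=[5.0000 9.0000] v=[0.0000 0.0000]
Step 5: x=[5.0000 9.0000] v=[0.0000 0.0000]
Step 6: x=[5.0000 9.0000] v=[0.0000 0.0000]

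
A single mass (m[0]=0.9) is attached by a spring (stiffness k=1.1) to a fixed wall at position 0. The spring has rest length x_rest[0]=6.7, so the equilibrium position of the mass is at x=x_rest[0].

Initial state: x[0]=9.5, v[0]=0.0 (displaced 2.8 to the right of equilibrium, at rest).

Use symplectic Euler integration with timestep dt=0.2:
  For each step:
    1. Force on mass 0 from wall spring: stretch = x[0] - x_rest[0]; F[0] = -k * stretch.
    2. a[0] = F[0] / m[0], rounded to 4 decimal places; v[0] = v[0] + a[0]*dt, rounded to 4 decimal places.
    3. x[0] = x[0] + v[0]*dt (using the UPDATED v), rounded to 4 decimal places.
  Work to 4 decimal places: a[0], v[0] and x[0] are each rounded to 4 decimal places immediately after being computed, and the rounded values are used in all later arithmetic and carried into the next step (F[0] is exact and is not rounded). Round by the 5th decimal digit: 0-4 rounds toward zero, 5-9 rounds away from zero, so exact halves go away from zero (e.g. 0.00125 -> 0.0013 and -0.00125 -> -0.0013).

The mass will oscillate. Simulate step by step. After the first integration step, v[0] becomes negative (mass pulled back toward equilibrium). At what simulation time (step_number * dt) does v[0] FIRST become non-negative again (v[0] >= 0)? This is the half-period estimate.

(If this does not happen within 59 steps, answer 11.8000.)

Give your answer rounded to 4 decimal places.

Answer: 3.0000

Derivation:
Step 0: x=[9.5000] v=[0.0000]
Step 1: x=[9.3631] v=[-0.6844]
Step 2: x=[9.0960] v=[-1.3354]
Step 3: x=[8.7118] v=[-1.9211]
Step 4: x=[8.2292] v=[-2.4129]
Step 5: x=[7.6719] v=[-2.7867]
Step 6: x=[7.0670] v=[-3.0243]
Step 7: x=[6.4442] v=[-3.1140]
Step 8: x=[5.8339] v=[-3.0515]
Step 9: x=[5.2659] v=[-2.8398]
Step 10: x=[4.7681] v=[-2.4892]
Step 11: x=[4.3647] v=[-2.0170]
Step 12: x=[4.0755] v=[-1.4461]
Step 13: x=[3.9146] v=[-0.8046]
Step 14: x=[3.8899] v=[-0.1237]
Step 15: x=[4.0025] v=[0.5632]
First v>=0 after going negative at step 15, time=3.0000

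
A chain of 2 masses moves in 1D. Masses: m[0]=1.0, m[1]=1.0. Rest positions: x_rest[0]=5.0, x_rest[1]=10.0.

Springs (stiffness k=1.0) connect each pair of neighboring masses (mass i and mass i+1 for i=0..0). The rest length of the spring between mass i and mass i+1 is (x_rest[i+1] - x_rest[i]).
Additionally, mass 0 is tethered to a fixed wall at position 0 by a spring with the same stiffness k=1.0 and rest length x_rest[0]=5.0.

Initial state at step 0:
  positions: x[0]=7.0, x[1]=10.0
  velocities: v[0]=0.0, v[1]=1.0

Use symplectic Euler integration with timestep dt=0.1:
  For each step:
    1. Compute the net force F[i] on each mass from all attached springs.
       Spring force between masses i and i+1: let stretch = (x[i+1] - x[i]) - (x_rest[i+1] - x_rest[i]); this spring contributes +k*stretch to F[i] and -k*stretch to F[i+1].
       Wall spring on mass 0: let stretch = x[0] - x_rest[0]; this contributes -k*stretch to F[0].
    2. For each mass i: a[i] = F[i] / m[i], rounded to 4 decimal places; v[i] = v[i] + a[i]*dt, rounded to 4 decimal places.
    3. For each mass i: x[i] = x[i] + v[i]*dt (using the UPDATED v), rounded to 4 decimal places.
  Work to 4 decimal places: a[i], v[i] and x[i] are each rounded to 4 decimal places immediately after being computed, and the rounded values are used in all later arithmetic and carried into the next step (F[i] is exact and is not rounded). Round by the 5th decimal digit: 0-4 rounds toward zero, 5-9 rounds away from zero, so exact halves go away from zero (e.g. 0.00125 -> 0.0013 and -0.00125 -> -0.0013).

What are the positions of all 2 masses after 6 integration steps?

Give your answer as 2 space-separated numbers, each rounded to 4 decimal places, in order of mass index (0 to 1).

Step 0: x=[7.0000 10.0000] v=[0.0000 1.0000]
Step 1: x=[6.9600 10.1200] v=[-0.4000 1.2000]
Step 2: x=[6.8820 10.2584] v=[-0.7800 1.3840]
Step 3: x=[6.7689 10.4130] v=[-1.1306 1.5464]
Step 4: x=[6.6246 10.5812] v=[-1.4431 1.6820]
Step 5: x=[6.4536 10.7598] v=[-1.7099 1.7863]
Step 6: x=[6.2611 10.9454] v=[-1.9246 1.8557]

Answer: 6.2611 10.9454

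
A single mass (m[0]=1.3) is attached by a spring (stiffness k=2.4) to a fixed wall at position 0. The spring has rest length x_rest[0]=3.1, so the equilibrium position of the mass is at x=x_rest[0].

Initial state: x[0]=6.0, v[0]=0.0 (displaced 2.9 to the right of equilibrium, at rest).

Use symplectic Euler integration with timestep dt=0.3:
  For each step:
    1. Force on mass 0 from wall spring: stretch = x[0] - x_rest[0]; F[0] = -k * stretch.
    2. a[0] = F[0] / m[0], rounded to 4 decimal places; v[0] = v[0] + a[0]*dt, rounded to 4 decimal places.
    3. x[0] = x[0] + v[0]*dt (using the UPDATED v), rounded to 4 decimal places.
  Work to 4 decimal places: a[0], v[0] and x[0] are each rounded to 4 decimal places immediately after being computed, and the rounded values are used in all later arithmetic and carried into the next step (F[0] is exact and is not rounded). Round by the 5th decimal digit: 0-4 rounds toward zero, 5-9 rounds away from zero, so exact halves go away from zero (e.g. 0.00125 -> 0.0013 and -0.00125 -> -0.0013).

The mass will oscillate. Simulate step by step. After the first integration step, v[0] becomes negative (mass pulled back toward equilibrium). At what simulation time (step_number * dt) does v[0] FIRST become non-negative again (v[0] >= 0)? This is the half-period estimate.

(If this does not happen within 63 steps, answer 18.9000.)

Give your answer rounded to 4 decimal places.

Answer: 2.4000

Derivation:
Step 0: x=[6.0000] v=[0.0000]
Step 1: x=[5.5182] v=[-1.6061]
Step 2: x=[4.6346] v=[-2.9454]
Step 3: x=[3.4960] v=[-3.7953]
Step 4: x=[2.2916] v=[-4.0146]
Step 5: x=[1.2215] v=[-3.5669]
Step 6: x=[0.4636] v=[-2.5265]
Step 7: x=[0.1437] v=[-1.0663]
Step 8: x=[0.3150] v=[0.5710]
First v>=0 after going negative at step 8, time=2.4000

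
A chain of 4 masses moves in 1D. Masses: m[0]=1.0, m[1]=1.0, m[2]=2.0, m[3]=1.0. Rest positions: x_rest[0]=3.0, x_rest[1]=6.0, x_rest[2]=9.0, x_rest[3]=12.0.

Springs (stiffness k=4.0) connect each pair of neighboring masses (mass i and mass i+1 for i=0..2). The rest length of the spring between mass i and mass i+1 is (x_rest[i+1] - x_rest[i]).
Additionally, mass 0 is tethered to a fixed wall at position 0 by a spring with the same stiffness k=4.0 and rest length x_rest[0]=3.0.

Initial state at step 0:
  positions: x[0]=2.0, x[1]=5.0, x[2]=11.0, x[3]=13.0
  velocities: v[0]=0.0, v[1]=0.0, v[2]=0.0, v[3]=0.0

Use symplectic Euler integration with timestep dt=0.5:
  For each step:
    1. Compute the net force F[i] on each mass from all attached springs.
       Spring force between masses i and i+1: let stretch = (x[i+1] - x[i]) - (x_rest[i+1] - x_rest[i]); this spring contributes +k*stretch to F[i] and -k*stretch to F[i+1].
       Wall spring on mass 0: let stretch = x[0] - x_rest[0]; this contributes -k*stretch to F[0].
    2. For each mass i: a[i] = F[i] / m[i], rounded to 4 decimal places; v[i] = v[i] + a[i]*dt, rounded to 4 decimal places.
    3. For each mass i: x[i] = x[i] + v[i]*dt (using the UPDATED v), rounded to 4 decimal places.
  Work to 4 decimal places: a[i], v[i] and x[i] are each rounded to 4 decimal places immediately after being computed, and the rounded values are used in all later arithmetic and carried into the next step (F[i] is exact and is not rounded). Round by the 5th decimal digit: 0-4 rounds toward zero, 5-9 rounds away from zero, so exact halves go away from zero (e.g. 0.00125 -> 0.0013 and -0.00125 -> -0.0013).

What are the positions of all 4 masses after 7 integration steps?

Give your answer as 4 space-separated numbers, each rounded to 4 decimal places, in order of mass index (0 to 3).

Step 0: x=[2.0000 5.0000 11.0000 13.0000] v=[0.0000 0.0000 0.0000 0.0000]
Step 1: x=[3.0000 8.0000 9.0000 14.0000] v=[2.0000 6.0000 -4.0000 2.0000]
Step 2: x=[6.0000 7.0000 9.0000 13.0000] v=[6.0000 -2.0000 0.0000 -2.0000]
Step 3: x=[4.0000 7.0000 10.0000 11.0000] v=[-4.0000 0.0000 2.0000 -4.0000]
Step 4: x=[1.0000 7.0000 10.0000 11.0000] v=[-6.0000 0.0000 0.0000 0.0000]
Step 5: x=[3.0000 4.0000 9.0000 13.0000] v=[4.0000 -6.0000 -2.0000 4.0000]
Step 6: x=[3.0000 5.0000 7.5000 14.0000] v=[0.0000 2.0000 -3.0000 2.0000]
Step 7: x=[2.0000 6.5000 8.0000 11.5000] v=[-2.0000 3.0000 1.0000 -5.0000]

Answer: 2.0000 6.5000 8.0000 11.5000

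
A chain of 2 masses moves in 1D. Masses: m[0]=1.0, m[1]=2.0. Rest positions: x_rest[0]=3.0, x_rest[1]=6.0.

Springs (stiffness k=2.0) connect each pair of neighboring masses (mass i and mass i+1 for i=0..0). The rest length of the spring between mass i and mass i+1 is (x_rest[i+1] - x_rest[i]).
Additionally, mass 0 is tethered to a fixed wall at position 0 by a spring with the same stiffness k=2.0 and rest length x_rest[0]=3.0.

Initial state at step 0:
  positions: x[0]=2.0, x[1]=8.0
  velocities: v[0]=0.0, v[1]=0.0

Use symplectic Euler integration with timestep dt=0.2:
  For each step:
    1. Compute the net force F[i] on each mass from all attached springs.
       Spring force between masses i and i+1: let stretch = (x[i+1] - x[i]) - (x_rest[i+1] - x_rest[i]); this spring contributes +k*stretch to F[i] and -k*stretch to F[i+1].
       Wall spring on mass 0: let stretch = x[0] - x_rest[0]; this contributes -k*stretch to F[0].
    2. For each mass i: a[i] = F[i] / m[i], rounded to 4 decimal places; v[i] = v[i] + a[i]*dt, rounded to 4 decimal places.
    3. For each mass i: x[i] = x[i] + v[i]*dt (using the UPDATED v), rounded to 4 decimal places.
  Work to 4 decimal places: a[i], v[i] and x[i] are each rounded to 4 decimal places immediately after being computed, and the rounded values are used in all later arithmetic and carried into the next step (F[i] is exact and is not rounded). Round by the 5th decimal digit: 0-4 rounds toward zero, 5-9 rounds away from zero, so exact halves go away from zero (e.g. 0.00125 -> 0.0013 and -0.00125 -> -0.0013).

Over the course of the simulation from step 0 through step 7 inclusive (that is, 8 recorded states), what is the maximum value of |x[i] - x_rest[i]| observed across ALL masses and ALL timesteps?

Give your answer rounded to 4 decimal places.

Answer: 2.3260

Derivation:
Step 0: x=[2.0000 8.0000] v=[0.0000 0.0000]
Step 1: x=[2.3200 7.8800] v=[1.6000 -0.6000]
Step 2: x=[2.8992 7.6576] v=[2.8960 -1.1120]
Step 3: x=[3.6271 7.3649] v=[3.6397 -1.4637]
Step 4: x=[4.3639 7.0426] v=[3.6840 -1.6113]
Step 5: x=[4.9659 6.7332] v=[3.0099 -1.5470]
Step 6: x=[5.3120 6.4731] v=[1.7305 -1.3005]
Step 7: x=[5.3260 6.2866] v=[0.0701 -0.9327]
Max displacement = 2.3260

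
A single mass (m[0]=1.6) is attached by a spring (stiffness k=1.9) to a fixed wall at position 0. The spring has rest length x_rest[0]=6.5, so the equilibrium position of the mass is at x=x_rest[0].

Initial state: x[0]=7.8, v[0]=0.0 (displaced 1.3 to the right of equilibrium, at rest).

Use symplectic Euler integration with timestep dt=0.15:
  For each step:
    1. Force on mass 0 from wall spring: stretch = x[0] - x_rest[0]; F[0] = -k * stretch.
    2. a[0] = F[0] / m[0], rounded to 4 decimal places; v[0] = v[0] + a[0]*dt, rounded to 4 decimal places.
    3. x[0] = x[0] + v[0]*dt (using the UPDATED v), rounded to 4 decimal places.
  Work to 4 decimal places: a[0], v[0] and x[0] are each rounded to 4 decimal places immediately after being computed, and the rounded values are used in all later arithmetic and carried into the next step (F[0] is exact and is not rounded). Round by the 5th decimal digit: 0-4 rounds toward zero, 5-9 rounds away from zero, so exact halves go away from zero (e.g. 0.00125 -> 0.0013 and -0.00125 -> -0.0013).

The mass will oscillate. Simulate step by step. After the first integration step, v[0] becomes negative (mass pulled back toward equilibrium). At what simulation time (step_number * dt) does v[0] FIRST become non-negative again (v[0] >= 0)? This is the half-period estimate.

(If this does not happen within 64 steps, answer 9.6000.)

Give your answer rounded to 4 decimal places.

Step 0: x=[7.8000] v=[0.0000]
Step 1: x=[7.7653] v=[-0.2316]
Step 2: x=[7.6968] v=[-0.4570]
Step 3: x=[7.5963] v=[-0.6702]
Step 4: x=[7.4665] v=[-0.8655]
Step 5: x=[7.3108] v=[-1.0377]
Step 6: x=[7.1335] v=[-1.1821]
Step 7: x=[6.9393] v=[-1.2949]
Step 8: x=[6.7333] v=[-1.3732]
Step 9: x=[6.5211] v=[-1.4148]
Step 10: x=[6.3083] v=[-1.4186]
Step 11: x=[6.1006] v=[-1.3845]
Step 12: x=[5.9036] v=[-1.3134]
Step 13: x=[5.7225] v=[-1.2072]
Step 14: x=[5.5622] v=[-1.0687]
Step 15: x=[5.4269] v=[-0.9017]
Step 16: x=[5.3203] v=[-0.7106]
Step 17: x=[5.2452] v=[-0.5005]
Step 18: x=[5.2037] v=[-0.2770]
Step 19: x=[5.1968] v=[-0.0461]
Step 20: x=[5.2247] v=[0.1860]
First v>=0 after going negative at step 20, time=3.0000

Answer: 3.0000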